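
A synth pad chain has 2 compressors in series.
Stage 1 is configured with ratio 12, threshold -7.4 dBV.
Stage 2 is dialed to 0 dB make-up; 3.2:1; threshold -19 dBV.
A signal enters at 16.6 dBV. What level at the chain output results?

-14.75 dBV

Stage 1: 24 dB above -7.4 dBV, reduced 12:1 to 2 dB above → -5.4 dBV.
Stage 2: 13.6 dB above -19 dBV, reduced 3.2:1 to 4.25 dB above → -14.75 dBV.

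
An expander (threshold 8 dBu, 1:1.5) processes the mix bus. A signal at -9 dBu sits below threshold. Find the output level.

-17.5 dBu

Below threshold, a 1:1.5 expander applies gain = (1.5−1)×(T − x) of attenuation.
(1.5−1) × 17 = 8.5 dB, so output = -9 − 8.5 = -17.5 dBu.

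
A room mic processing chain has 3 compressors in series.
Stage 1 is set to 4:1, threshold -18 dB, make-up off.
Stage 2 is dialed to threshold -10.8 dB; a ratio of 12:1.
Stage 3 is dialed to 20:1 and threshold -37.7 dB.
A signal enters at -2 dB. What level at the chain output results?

Stage 1: overshoot 16 dB → 16/4 = 4 dB → -14 dB.
Stage 2: below threshold (-14 ≤ -10.8); passes unchanged; output -14 dB.
Stage 3: 23.7 dB above -37.7 dB, reduced 20:1 to 1.185 dB above → -36.515 dB.

-36.515 dB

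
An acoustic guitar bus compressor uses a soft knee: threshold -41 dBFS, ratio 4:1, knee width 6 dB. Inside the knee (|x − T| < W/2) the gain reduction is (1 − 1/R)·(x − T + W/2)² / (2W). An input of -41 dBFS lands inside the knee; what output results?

x − T + W/2 = -41 − (-41) + 3 = 3.
GR = (1 − 1/4) × 3² / 12 = 0.75 × 9 / 12 = 0.5625 dB.
Output = -41 − 0.5625 = -41.5625 dBFS.

-41.5625 dBFS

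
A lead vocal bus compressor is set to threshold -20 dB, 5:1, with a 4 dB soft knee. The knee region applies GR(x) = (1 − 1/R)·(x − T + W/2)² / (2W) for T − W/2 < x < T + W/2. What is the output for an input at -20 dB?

-20.4 dB

x − T + W/2 = -20 − (-20) + 2 = 2.
GR = (1 − 1/5) × 2² / 8 = 0.8 × 4 / 8 = 0.4 dB.
Output = -20 − 0.4 = -20.4 dB.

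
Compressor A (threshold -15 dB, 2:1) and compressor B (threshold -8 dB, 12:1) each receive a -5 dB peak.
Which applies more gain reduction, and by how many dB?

A, by 2.25 dB

A: overshoot 10 dB → output overshoot 5 dB → GR 5 dB.
B: overshoot 3 dB → output overshoot 0.25 dB → GR 2.75 dB.
A applies 2.25 dB more gain reduction.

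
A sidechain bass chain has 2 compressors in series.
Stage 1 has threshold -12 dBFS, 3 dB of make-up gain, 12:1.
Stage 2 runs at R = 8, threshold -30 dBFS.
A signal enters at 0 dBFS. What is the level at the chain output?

-27.25 dBFS

Stage 1: overshoot 12 dB → 12/12 = 1 dB → -11 dBFS; +3 dB make-up → -8 dBFS.
Stage 2: -8 dBFS is 22 dB over -30 dBFS; at 8:1 that becomes 2.75 dB over, giving -27.25 dBFS.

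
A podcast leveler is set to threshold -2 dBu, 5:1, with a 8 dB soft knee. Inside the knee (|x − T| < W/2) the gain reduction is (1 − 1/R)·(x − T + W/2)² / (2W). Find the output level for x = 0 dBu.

x − T + W/2 = 0 − (-2) + 4 = 6.
GR = (1 − 1/5) × 6² / 16 = 0.8 × 36 / 16 = 1.8 dB.
Output = 0 − 1.8 = -1.8 dBu.

-1.8 dBu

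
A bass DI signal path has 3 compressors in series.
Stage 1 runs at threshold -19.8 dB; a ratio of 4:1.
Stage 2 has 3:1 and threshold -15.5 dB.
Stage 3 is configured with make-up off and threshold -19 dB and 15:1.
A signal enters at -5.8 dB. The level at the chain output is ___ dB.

Stage 1: -5.8 dB is 14 dB over -19.8 dB; at 4:1 that becomes 3.5 dB over, giving -16.3 dB.
Stage 2: -16.3 dB ≤ -15.5 dB, so stage 2 doesn't engage; output -16.3 dB.
Stage 3: 2.7 dB above -19 dB, reduced 15:1 to 0.18 dB above → -18.82 dB.

-18.82 dB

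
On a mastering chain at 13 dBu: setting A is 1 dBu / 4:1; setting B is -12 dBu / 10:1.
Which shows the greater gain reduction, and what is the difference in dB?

B, by 13.5 dB

A: overshoot 12 dB → output overshoot 3 dB → GR 9 dB.
B: overshoot 25 dB → output overshoot 2.5 dB → GR 22.5 dB.
Difference: 13.5 dB in favour of B.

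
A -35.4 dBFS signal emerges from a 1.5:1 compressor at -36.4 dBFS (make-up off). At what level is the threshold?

Gain reduction = -35.4 − (-36.4) = 1 dB; output overshoot = GR / (R − 1) = 1 / 0.5 = 2 dB.
Threshold = output − output overshoot = -36.4 − 2 = -38.4 dBFS.

-38.4 dBFS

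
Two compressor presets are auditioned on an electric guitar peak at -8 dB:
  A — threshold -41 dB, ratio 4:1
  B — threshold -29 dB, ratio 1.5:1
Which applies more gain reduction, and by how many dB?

A, by 17.75 dB

A: GR = 33 − 33/4 = 24.75 dB.
B: GR = 21 − 21/1.5 = 7 dB.
A applies 17.75 dB more gain reduction.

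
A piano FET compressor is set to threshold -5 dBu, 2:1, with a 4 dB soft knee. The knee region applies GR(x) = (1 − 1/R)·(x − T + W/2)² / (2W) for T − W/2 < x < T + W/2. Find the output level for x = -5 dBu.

-5.25 dBu

x − T + W/2 = -5 − (-5) + 2 = 2.
GR = (1 − 1/2) × 2² / 8 = 0.5 × 4 / 8 = 0.25 dB.
Output = -5 − 0.25 = -5.25 dBu.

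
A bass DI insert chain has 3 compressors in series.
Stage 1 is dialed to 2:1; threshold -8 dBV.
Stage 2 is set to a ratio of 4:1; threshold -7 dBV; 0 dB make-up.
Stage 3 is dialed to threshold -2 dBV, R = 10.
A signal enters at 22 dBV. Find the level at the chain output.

-3.5 dBV

Stage 1: 22 dBV is 30 dB over -8 dBV; at 2:1 that becomes 15 dB over, giving 7 dBV.
Stage 2: 14 dB above -7 dBV, reduced 4:1 to 3.5 dB above → -3.5 dBV.
Stage 3: -3.5 dBV is at or below the -2 dBV threshold — no compression; output -3.5 dBV.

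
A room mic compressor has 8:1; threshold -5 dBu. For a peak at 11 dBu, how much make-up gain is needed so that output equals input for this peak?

Overshoot 16 dB → 16/8 = 2 dB after compression, so the compressed level is -5 + 2 = -3 dBu.
Make-up = target − compressed = 11 − (-3) = 14 dB.

14 dB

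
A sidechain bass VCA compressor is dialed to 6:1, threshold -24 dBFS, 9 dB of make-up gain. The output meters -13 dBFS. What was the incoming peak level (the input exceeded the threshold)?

Remove make-up: -13 − 9 = -22 dBFS.
Post-compression overshoot = -22 − (-24) = 2 dB.
Input overshoot = R × output overshoot = 12 dB → input = -24 + 12 = -12 dBFS.

-12 dBFS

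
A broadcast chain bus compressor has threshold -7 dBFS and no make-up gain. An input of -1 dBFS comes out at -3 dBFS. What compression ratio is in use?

Input overshoot = -1 − (-7) = 6 dB; output overshoot = -3 − (-7) = 4 dB.
Ratio = 6 / 4 = 1.5.

1.5:1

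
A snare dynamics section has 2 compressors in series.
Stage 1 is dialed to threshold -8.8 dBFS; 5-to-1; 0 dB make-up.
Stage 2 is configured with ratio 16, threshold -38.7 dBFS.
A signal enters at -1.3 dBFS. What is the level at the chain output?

Stage 1: -1.3 dBFS is 7.5 dB over -8.8 dBFS; at 5:1 that becomes 1.5 dB over, giving -7.3 dBFS.
Stage 2: -7.3 dBFS is 31.4 dB over -38.7 dBFS; at 16:1 that becomes 1.9625 dB over, giving -36.7375 dBFS.

-36.7375 dBFS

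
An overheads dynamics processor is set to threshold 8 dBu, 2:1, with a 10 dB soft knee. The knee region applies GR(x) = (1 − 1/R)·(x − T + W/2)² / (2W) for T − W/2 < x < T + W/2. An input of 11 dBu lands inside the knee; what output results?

x − T + W/2 = 11 − 8 + 5 = 8.
GR = (1 − 1/2) × 8² / 20 = 0.5 × 64 / 20 = 1.6 dB.
Output = 11 − 1.6 = 9.4 dBu.

9.4 dBu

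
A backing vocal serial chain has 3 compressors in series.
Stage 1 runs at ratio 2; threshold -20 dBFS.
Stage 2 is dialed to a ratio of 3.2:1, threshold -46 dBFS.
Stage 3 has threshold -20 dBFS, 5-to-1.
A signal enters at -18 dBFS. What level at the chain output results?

-37.5625 dBFS

Stage 1: overshoot 2 dB → 2/2 = 1 dB → -19 dBFS.
Stage 2: -19 dBFS is 27 dB over -46 dBFS; at 3.2:1 that becomes 8.4375 dB over, giving -37.5625 dBFS.
Stage 3: below threshold (-37.5625 ≤ -20); passes unchanged; output -37.5625 dBFS.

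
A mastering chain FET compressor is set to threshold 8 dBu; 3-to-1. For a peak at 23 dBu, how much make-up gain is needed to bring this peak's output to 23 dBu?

Without make-up, output = threshold + overshoot/3 = 8 + 5 = 13 dBu.
Gap to target: 10 dB.

10 dB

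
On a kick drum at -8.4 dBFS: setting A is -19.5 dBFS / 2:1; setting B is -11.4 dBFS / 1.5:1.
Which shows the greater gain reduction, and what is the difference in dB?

A, by 4.55 dB

A: GR = 11.1 − 11.1/2 = 5.55 dB.
B: GR = 3 − 3/1.5 = 1 dB.
A applies 4.55 dB more gain reduction.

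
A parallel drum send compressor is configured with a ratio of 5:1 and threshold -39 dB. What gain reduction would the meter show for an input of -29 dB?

8 dB

Overshoot = -29 − (-39) = 10 dB.
After 5:1 compression the overshoot becomes 10/5 = 2 dB.
So the signal is attenuated by 10 − 2 = 8 dB.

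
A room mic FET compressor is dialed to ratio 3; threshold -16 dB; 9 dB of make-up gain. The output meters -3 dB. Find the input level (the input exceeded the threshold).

Remove make-up: -3 − 9 = -12 dB.
That's 4 dB above the -16 dB threshold.
Before 3:1 compression the overshoot was 4 × 3 = 12 dB, so input = -16 + 12 = -4 dB.

-4 dB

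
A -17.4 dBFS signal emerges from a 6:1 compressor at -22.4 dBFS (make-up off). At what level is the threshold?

Let T be the threshold. Output overshoot = (input overshoot)/R, so -22.4 − T = (-17.4 − T)/6.
6·(-22.4 − T) = -17.4 − T → 5·T = -134.4 − (-17.4) = -117.
T = -117/5 = -23.4 dBFS.

-23.4 dBFS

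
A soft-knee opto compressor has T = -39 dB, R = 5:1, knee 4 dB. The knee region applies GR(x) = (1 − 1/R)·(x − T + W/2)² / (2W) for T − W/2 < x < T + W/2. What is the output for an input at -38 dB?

-38.9 dB

x − T + W/2 = -38 − (-39) + 2 = 3.
GR = (1 − 1/5) × 3² / 8 = 0.8 × 9 / 8 = 0.9 dB.
Output = -38 − 0.9 = -38.9 dB.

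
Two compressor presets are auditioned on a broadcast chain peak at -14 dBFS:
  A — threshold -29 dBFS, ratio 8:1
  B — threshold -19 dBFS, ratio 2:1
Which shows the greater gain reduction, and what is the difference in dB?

A: overshoot 15 dB → output overshoot 1.875 dB → GR 13.125 dB.
B: overshoot 5 dB → output overshoot 2.5 dB → GR 2.5 dB.
A reduces 10.625 dB more.

A, by 10.625 dB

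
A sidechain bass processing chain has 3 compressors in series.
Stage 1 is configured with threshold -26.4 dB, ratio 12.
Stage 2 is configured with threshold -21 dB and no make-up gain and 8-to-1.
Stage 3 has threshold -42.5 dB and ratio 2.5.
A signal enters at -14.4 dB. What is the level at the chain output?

-35.66 dB

Stage 1: 12 dB above -26.4 dB, reduced 12:1 to 1 dB above → -25.4 dB.
Stage 2: -25.4 dB ≤ -21 dB, so stage 2 doesn't engage; output -25.4 dB.
Stage 3: -25.4 dB is 17.1 dB over -42.5 dB; at 2.5:1 that becomes 6.84 dB over, giving -35.66 dB.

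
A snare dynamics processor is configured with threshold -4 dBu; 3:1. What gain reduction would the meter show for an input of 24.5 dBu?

19 dB

Overshoot = 24.5 − (-4) = 28.5 dB.
A 3:1 ratio leaves 9.5 dB of that excess.
Gain reduction = 28.5 − 9.5 = 19 dB.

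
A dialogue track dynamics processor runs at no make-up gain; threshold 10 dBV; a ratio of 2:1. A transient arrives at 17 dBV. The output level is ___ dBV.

13.5 dBV

Overshoot: 17 − 10 = 7 dB.
The 7 dB excess becomes 3.5 dB after 2:1 reduction.
So the level is 10 + 3.5 = 13.5 dBV.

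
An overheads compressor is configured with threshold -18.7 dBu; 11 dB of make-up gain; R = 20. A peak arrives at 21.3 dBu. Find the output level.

-5.7 dBu

The input is 40 dB above the -18.7 dBu threshold.
20:1 compression reduces that to 40/20 = 2 dB over.
That puts the output at -16.7 dBu; make-up adds 11 dB, giving -5.7 dBu.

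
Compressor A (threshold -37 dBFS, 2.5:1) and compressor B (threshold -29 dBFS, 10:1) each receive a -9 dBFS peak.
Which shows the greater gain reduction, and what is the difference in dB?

B, by 1.2 dB

A: 28 dB over, compressed to 11.2 dB over, so 16.8 dB of GR.
B: 20 dB over, compressed to 2 dB over, so 18 dB of GR.
B applies 1.2 dB more gain reduction.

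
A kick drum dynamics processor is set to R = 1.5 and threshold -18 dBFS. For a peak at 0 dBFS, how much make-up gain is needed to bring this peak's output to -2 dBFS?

4 dB

Overshoot 18 dB → 18/1.5 = 12 dB after compression, so the compressed level is -18 + 12 = -6 dBFS.
Make-up = target − compressed = -2 − (-6) = 4 dB.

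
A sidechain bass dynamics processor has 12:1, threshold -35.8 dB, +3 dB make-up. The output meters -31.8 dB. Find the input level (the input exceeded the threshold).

-23.8 dB

Before make-up, the level was -31.8 − 3 = -34.8 dB.
That's 1 dB above the -35.8 dB threshold.
Undo the ratio: input overshoot = 1 × 12 = 12 dB, giving input = -23.8 dB.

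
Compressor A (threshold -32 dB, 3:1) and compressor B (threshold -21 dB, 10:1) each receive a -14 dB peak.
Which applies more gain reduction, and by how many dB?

A: 18 dB over, compressed to 6 dB over, so 12 dB of GR.
B: 7 dB over, compressed to 0.7 dB over, so 6.3 dB of GR.
A applies 5.7 dB more gain reduction.

A, by 5.7 dB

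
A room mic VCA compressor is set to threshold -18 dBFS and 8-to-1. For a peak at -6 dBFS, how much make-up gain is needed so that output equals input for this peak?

10.5 dB

The peak compresses to -18 + 12/8 = -16.5 dBFS.
To reach -6 dBFS requires -6 − (-16.5) = 10.5 dB of make-up.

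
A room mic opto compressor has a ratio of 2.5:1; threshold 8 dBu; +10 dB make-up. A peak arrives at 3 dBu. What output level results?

3 dBu is 5 dB below the 8 dBu threshold, so no gain reduction is applied.
Make-up gain adds 10 dB: 3 + 10 = 13 dBu.

13 dBu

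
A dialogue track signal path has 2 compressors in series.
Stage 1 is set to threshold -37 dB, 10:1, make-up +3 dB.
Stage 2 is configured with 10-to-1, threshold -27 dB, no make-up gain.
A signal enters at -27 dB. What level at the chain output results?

-33 dB

Stage 1: -27 dB is 10 dB over -37 dB; at 10:1 that becomes 1 dB over, giving -36 dB; +3 dB make-up → -33 dB.
Stage 2: below threshold (-33 ≤ -27); passes unchanged; output -33 dB.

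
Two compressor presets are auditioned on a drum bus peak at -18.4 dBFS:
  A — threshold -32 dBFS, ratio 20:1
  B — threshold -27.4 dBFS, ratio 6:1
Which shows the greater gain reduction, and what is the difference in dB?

A, by 5.42 dB

A: overshoot 13.6 dB → output overshoot 0.68 dB → GR 12.92 dB.
B: overshoot 9 dB → output overshoot 1.5 dB → GR 7.5 dB.
A applies 5.42 dB more gain reduction.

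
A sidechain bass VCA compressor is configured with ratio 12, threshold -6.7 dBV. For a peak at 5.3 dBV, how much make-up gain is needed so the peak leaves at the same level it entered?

11 dB

Without make-up, output = threshold + overshoot/12 = -6.7 + 1 = -5.7 dBV.
Gap to target: 11 dB.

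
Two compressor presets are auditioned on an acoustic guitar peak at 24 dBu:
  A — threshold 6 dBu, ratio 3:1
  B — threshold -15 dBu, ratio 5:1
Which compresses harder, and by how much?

B, by 19.2 dB

A: overshoot 18 dB → output overshoot 6 dB → GR 12 dB.
B: overshoot 39 dB → output overshoot 7.8 dB → GR 31.2 dB.
B reduces 19.2 dB more.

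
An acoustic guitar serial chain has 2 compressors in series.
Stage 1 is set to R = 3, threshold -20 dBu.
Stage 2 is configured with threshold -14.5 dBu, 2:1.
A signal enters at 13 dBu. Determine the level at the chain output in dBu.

Stage 1: 13 dBu is 33 dB over -20 dBu; at 3:1 that becomes 11 dB over, giving -9 dBu.
Stage 2: 5.5 dB above -14.5 dBu, reduced 2:1 to 2.75 dB above → -11.75 dBu.

-11.75 dBu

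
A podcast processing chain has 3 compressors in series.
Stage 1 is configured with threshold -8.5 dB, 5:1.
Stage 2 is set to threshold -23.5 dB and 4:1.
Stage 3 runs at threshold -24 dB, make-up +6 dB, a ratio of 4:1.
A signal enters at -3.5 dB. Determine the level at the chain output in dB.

Stage 1: -3.5 dB is 5 dB over -8.5 dB; at 5:1 that becomes 1 dB over, giving -7.5 dB.
Stage 2: -7.5 dB is 16 dB over -23.5 dB; at 4:1 that becomes 4 dB over, giving -19.5 dB.
Stage 3: overshoot 4.5 dB → 4.5/4 = 1.125 dB → -22.875 dB; +6 dB make-up → -16.875 dB.

-16.875 dB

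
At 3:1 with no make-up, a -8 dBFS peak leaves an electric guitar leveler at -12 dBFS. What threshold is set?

-14 dBFS

Let T be the threshold. Output overshoot = (input overshoot)/R, so -12 − T = (-8 − T)/3.
3·(-12 − T) = -8 − T → 2·T = -36 − (-8) = -28.
T = -28/2 = -14 dBFS.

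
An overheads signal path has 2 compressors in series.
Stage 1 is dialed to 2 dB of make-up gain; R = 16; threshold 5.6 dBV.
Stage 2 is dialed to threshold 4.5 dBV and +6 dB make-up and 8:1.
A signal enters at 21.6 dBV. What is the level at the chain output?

Stage 1: 16 dB above 5.6 dBV, reduced 16:1 to 1 dB above → 6.6 dBV; +2 dB make-up → 8.6 dBV.
Stage 2: 8.6 dBV is 4.1 dB over 4.5 dBV; at 8:1 that becomes 0.5125 dB over, giving 5.0125 dBV; +6 dB make-up → 11.0125 dBV.

11.0125 dBV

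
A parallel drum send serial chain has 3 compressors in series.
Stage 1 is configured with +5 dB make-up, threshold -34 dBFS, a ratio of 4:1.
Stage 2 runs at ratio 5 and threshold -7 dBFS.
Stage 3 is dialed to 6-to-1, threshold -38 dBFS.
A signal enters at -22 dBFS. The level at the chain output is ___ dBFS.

-36 dBFS

Stage 1: overshoot 12 dB → 12/4 = 3 dB → -31 dBFS; +5 dB make-up → -26 dBFS.
Stage 2: -26 dBFS is at or below the -7 dBFS threshold — no compression; output -26 dBFS.
Stage 3: overshoot 12 dB → 12/6 = 2 dB → -36 dBFS.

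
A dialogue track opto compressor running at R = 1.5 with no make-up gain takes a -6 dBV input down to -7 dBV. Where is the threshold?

-9 dBV

Let T be the threshold. Output overshoot = (input overshoot)/R, so -7 − T = (-6 − T)/1.5.
1.5·(-7 − T) = -6 − T → 0.5·T = -10.5 − (-6) = -4.5.
T = -4.5/0.5 = -9 dBV.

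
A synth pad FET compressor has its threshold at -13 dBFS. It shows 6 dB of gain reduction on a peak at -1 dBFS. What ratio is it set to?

2:1

Input overshoot = -1 − (-13) = 12 dB.
Output overshoot = 12 − 6 = 6 dB.
Ratio = input overshoot / output overshoot = 12 / 6 = 2.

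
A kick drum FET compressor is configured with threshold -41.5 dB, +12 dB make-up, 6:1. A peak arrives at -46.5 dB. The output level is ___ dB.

-46.5 dB is 5 dB below the -41.5 dB threshold, so no gain reduction is applied.
Make-up gain adds 12 dB: -46.5 + 12 = -34.5 dB.

-34.5 dB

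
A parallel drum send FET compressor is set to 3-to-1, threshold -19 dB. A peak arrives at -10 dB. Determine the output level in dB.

Overshoot: -10 − (-19) = 9 dB.
At 3:1 the overshoot is divided by 3, leaving 3 dB above threshold.
Output = -19 + 3 = -16 dB.

-16 dB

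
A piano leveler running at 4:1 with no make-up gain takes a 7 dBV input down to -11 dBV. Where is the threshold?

-17 dBV

Let T be the threshold. Output overshoot = (input overshoot)/R, so -11 − T = (7 − T)/4.
4·(-11 − T) = 7 − T → 3·T = -44 − 7 = -51.
T = -51/3 = -17 dBV.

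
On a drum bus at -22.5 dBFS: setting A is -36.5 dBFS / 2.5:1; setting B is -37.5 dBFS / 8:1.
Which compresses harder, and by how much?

A: GR = 14 − 14/2.5 = 8.4 dB.
B: GR = 15 − 15/8 = 13.125 dB.
B applies 4.725 dB more gain reduction.

B, by 4.725 dB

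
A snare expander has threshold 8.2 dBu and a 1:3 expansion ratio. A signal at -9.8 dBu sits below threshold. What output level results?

Below threshold, a 1:3 expander applies gain = (3−1)×(T − x) of attenuation.
(3−1) × 18 = 36 dB, so output = -9.8 − 36 = -45.8 dBu.

-45.8 dBu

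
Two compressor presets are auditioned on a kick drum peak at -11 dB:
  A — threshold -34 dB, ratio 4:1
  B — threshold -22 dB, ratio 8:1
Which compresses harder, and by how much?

A: GR = 23 − 23/4 = 17.25 dB.
B: GR = 11 − 11/8 = 9.625 dB.
A applies 7.625 dB more gain reduction.

A, by 7.625 dB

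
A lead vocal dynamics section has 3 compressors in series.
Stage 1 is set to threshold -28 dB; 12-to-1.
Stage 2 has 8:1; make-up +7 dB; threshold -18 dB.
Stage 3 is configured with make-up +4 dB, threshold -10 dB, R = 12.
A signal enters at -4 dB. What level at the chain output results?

-15 dB

Stage 1: 24 dB above -28 dB, reduced 12:1 to 2 dB above → -26 dB.
Stage 2: below threshold (-26 ≤ -18); passes unchanged; make-up brings it to -19 dB.
Stage 3: below threshold (-19 ≤ -10); passes unchanged; make-up brings it to -15 dB.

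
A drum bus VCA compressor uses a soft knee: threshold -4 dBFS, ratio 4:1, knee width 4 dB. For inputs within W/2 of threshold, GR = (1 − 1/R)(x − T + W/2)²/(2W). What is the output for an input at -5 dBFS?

-5.09375 dBFS

x − T + W/2 = -5 − (-4) + 2 = 1.
GR = (1 − 1/4) × 1² / 8 = 0.75 × 1 / 8 = 0.09375 dB.
Output = -5 − 0.09375 = -5.09375 dBFS.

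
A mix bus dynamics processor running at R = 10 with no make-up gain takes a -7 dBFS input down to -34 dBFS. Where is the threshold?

Input is 30 dB above T (since output overshoot × R = input overshoot: (-34 − T)·10 = -7 − T gives T = -37 dBFS).
Check: -37 + (-7 − (-37))/10 = -37 + 3 = -34 dBFS. ✓

-37 dBFS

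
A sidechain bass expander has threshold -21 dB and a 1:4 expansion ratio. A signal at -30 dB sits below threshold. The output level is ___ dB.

The input is 9 dB below the -21 dB threshold.
A 1:4 expander multiplies undershoot by 4: 9 × 4 = 36 dB below threshold.
Output = -21 − 36 = -57 dB.

-57 dB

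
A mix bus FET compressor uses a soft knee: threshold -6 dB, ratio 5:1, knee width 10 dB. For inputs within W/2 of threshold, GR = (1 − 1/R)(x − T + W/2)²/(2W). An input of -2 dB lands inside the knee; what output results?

-5.24 dB

x − T + W/2 = -2 − (-6) + 5 = 9.
GR = (1 − 1/5) × 9² / 20 = 0.8 × 81 / 20 = 3.24 dB.
Output = -2 − 3.24 = -5.24 dB.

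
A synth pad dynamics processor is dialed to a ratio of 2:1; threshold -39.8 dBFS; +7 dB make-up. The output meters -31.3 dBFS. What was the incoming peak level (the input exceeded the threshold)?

Stripping the +7 dB make-up gives -38.3 dBFS at the gain stage.
Post-compression overshoot = -38.3 − (-39.8) = 1.5 dB.
Before 2:1 compression the overshoot was 1.5 × 2 = 3 dB, so input = -39.8 + 3 = -36.8 dBFS.

-36.8 dBFS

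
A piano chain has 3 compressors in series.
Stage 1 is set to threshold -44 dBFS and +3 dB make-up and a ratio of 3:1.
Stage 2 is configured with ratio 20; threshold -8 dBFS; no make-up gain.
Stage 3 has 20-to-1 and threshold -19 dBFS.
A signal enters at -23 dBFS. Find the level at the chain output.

Stage 1: 21 dB above -44 dBFS, reduced 3:1 to 7 dB above → -37 dBFS; +3 dB make-up → -34 dBFS.
Stage 2: -34 dBFS is at or below the -8 dBFS threshold — no compression; output -34 dBFS.
Stage 3: -34 dBFS is at or below the -19 dBFS threshold — no compression; output -34 dBFS.

-34 dBFS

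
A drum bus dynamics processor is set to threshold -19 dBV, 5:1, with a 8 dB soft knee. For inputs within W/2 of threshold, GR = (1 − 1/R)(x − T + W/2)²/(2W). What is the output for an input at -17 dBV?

-18.8 dBV

x − T + W/2 = -17 − (-19) + 4 = 6.
GR = (1 − 1/5) × 6² / 16 = 0.8 × 36 / 16 = 1.8 dB.
Output = -17 − 1.8 = -18.8 dBV.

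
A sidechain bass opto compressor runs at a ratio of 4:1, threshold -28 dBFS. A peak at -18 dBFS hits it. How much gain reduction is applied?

The signal is 10 dB above threshold.
At 4:1, output sits 10/4 = 2.5 dB above threshold.
So the signal is attenuated by 10 − 2.5 = 7.5 dB.

7.5 dB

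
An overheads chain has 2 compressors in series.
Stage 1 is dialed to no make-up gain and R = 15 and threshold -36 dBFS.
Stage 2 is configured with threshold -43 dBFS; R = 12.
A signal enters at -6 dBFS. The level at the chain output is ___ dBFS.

-42.25 dBFS

Stage 1: -6 dBFS is 30 dB over -36 dBFS; at 15:1 that becomes 2 dB over, giving -34 dBFS.
Stage 2: 9 dB above -43 dBFS, reduced 12:1 to 0.75 dB above → -42.25 dBFS.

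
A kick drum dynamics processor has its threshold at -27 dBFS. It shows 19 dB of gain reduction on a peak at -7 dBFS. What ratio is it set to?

20:1

Input overshoot = -7 − (-27) = 20 dB.
Output overshoot = 20 − 19 = 1 dB.
Ratio = input overshoot / output overshoot = 20 / 1 = 20.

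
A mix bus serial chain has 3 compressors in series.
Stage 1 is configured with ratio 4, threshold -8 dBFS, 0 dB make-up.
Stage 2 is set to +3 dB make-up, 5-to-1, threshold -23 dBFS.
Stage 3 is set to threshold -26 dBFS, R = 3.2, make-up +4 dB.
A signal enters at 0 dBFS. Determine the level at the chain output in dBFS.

-19.0625 dBFS

Stage 1: 8 dB above -8 dBFS, reduced 4:1 to 2 dB above → -6 dBFS.
Stage 2: -6 dBFS is 17 dB over -23 dBFS; at 5:1 that becomes 3.4 dB over, giving -19.6 dBFS; +3 dB make-up → -16.6 dBFS.
Stage 3: -16.6 dBFS is 9.4 dB over -26 dBFS; at 3.2:1 that becomes 2.9375 dB over, giving -23.0625 dBFS; +4 dB make-up → -19.0625 dBFS.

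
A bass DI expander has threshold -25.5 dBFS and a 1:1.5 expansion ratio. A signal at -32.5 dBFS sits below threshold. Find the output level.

-36 dBFS

Undershoot = (-25.5) − (-32.5) = 7 dB.
At 1:1.5, that expands to 10.5 dB under threshold.
Output = -25.5 − 10.5 = -36 dBFS.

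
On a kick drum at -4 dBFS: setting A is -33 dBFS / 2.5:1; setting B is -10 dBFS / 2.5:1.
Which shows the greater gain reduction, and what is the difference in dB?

A, by 13.8 dB

A: overshoot 29 dB → output overshoot 11.6 dB → GR 17.4 dB.
B: overshoot 6 dB → output overshoot 2.4 dB → GR 3.6 dB.
Difference: 13.8 dB in favour of A.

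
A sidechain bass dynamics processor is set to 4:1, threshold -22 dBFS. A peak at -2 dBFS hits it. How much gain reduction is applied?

15 dB

Overshoot = -2 − (-22) = 20 dB.
A 4:1 ratio leaves 5 dB of that excess.
So the signal is attenuated by 20 − 5 = 15 dB.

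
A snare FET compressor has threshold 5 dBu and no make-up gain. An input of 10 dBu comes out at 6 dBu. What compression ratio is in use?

Input overshoot = 10 − 5 = 5 dB; output overshoot = 6 − 5 = 1 dB.
Ratio = 5 / 1 = 5.

5:1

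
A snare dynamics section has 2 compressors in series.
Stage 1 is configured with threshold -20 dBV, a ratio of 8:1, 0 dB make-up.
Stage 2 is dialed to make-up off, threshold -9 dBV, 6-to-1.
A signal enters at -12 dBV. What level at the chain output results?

Stage 1: overshoot 8 dB → 8/8 = 1 dB → -19 dBV.
Stage 2: -19 dBV is at or below the -9 dBV threshold — no compression; output -19 dBV.

-19 dBV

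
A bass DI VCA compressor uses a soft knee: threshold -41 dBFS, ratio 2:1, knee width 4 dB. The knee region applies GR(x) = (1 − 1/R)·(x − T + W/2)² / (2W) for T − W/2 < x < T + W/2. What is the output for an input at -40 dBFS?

-40.5625 dBFS

x − T + W/2 = -40 − (-41) + 2 = 3.
GR = (1 − 1/2) × 3² / 8 = 0.5 × 9 / 8 = 0.5625 dB.
Output = -40 − 0.5625 = -40.5625 dBFS.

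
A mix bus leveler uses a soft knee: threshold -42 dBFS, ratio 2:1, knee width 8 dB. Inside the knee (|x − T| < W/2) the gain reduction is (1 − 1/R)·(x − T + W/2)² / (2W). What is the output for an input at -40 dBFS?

-41.125 dBFS

x − T + W/2 = -40 − (-42) + 4 = 6.
GR = (1 − 1/2) × 6² / 16 = 0.5 × 36 / 16 = 1.125 dB.
Output = -40 − 1.125 = -41.125 dBFS.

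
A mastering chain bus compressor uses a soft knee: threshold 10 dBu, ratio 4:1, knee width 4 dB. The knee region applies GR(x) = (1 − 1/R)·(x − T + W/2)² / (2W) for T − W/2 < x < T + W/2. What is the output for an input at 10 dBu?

x − T + W/2 = 10 − 10 + 2 = 2.
GR = (1 − 1/4) × 2² / 8 = 0.75 × 4 / 8 = 0.375 dB.
Output = 10 − 0.375 = 9.625 dBu.

9.625 dBu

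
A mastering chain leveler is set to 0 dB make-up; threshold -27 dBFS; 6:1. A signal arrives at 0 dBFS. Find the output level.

-22.5 dBFS

Overshoot: 0 − (-27) = 27 dB.
The 27 dB excess becomes 4.5 dB after 6:1 reduction.
That puts the output at -22.5 dBFS.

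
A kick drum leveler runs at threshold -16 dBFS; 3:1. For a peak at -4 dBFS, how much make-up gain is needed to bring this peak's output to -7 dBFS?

5 dB

Overshoot 12 dB → 12/3 = 4 dB after compression, so the compressed level is -16 + 4 = -12 dBFS.
Make-up = target − compressed = -7 − (-12) = 5 dB.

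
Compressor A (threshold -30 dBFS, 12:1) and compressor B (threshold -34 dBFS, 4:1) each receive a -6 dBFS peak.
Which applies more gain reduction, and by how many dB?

A: 24 dB over, compressed to 2 dB over, so 22 dB of GR.
B: 28 dB over, compressed to 7 dB over, so 21 dB of GR.
Difference: 1 dB in favour of A.

A, by 1 dB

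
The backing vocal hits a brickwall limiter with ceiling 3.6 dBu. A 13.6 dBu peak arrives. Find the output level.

3.6 dBu

At ∞:1, everything above 3.6 dBu is held at the ceiling.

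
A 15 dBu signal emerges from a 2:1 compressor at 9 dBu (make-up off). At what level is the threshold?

3 dBu

Input is 12 dB above T (since output overshoot × R = input overshoot: (9 − T)·2 = 15 − T gives T = 3 dBu).
Check: 3 + (15 − 3)/2 = 3 + 6 = 9 dBu. ✓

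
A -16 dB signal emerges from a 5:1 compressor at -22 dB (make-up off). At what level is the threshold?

-23.5 dB

Let T be the threshold. Output overshoot = (input overshoot)/R, so -22 − T = (-16 − T)/5.
5·(-22 − T) = -16 − T → 4·T = -110 − (-16) = -94.
T = -94/4 = -23.5 dB.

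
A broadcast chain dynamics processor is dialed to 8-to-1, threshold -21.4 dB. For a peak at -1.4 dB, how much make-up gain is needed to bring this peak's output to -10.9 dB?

The peak compresses to -21.4 + 20/8 = -18.9 dB.
To reach -10.9 dB requires -10.9 − (-18.9) = 8 dB of make-up.

8 dB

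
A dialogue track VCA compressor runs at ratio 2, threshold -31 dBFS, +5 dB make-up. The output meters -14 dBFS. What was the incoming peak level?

-7 dBFS

Remove make-up: -14 − 5 = -19 dBFS.
That's 12 dB above the -31 dBFS threshold.
Before 2:1 compression the overshoot was 12 × 2 = 24 dB, so input = -31 + 24 = -7 dBFS.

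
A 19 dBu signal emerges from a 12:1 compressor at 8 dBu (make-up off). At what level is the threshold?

7 dBu

Let T be the threshold. Output overshoot = (input overshoot)/R, so 8 − T = (19 − T)/12.
12·(8 − T) = 19 − T → 11·T = 96 − 19 = 77.
T = 77/11 = 7 dBu.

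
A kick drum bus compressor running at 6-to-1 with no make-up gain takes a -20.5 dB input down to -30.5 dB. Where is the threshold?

-32.5 dB

Gain reduction = -20.5 − (-30.5) = 10 dB; output overshoot = GR / (R − 1) = 10 / 5 = 2 dB.
Threshold = output − output overshoot = -30.5 − 2 = -32.5 dB.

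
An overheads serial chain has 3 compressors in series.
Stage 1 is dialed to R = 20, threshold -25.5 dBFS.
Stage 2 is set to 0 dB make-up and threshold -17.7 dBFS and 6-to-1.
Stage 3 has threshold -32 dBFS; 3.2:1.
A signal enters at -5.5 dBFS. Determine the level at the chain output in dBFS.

-29.65625 dBFS

Stage 1: 20 dB above -25.5 dBFS, reduced 20:1 to 1 dB above → -24.5 dBFS.
Stage 2: -24.5 dBFS is at or below the -17.7 dBFS threshold — no compression; output -24.5 dBFS.
Stage 3: overshoot 7.5 dB → 7.5/3.2 = 2.34375 dB → -29.65625 dBFS.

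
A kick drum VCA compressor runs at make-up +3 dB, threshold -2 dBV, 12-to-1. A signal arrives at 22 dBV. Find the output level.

3 dBV

22 dBV sits 24 dB over threshold.
At 12:1 the overshoot is divided by 12, leaving 2 dB above threshold.
That puts the output at 0 dBV; make-up adds 3 dB, giving 3 dBV.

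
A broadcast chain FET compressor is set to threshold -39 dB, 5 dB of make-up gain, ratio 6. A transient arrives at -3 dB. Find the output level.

-28 dB

-3 dB sits 36 dB over threshold.
The 36 dB excess becomes 6 dB after 6:1 reduction.
That puts the output at -33 dB; make-up adds 5 dB, giving -28 dB.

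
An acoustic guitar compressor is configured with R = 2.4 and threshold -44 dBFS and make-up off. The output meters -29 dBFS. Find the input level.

-8 dBFS

Post-compression overshoot = -29 − (-44) = 15 dB.
Undo the ratio: input overshoot = 15 × 2.4 = 36 dB, giving input = -8 dBFS.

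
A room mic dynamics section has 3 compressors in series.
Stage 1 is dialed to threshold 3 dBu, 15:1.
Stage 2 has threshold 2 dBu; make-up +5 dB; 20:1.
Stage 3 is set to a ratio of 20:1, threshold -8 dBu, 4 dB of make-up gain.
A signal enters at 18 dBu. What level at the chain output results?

Stage 1: 18 dBu is 15 dB over 3 dBu; at 15:1 that becomes 1 dB over, giving 4 dBu.
Stage 2: 2 dB above 2 dBu, reduced 20:1 to 0.1 dB above → 2.1 dBu; +5 dB make-up → 7.1 dBu.
Stage 3: 15.1 dB above -8 dBu, reduced 20:1 to 0.755 dB above → -7.245 dBu; +4 dB make-up → -3.245 dBu.

-3.245 dBu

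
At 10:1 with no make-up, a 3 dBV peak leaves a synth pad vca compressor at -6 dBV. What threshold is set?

-7 dBV

Let T be the threshold. Output overshoot = (input overshoot)/R, so -6 − T = (3 − T)/10.
10·(-6 − T) = 3 − T → 9·T = -60 − 3 = -63.
T = -63/9 = -7 dBV.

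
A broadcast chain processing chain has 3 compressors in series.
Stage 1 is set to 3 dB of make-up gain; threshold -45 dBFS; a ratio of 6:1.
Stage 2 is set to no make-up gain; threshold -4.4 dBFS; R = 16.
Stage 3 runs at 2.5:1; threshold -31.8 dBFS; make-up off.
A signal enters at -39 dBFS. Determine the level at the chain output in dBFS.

-41 dBFS

Stage 1: overshoot 6 dB → 6/6 = 1 dB → -44 dBFS; +3 dB make-up → -41 dBFS.
Stage 2: -41 dBFS is at or below the -4.4 dBFS threshold — no compression; output -41 dBFS.
Stage 3: below threshold (-41 ≤ -31.8); passes unchanged; output -41 dBFS.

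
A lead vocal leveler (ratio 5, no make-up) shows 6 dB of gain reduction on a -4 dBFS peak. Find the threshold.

Input is 7.5 dB above T (since output overshoot × R = input overshoot: (-10 − T)·5 = -4 − T gives T = -11.5 dBFS).
Check: -11.5 + (-4 − (-11.5))/5 = -11.5 + 1.5 = -10 dBFS. ✓

-11.5 dBFS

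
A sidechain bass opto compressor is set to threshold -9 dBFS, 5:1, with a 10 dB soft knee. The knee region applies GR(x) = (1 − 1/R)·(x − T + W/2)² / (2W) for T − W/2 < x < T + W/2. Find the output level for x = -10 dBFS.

-10.64 dBFS

x − T + W/2 = -10 − (-9) + 5 = 4.
GR = (1 − 1/5) × 4² / 20 = 0.8 × 16 / 20 = 0.64 dB.
Output = -10 − 0.64 = -10.64 dBFS.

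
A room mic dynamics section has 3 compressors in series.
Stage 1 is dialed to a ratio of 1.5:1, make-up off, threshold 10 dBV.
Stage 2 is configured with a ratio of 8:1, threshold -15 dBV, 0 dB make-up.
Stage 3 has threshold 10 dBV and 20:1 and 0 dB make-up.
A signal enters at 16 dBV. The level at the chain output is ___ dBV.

Stage 1: 16 dBV is 6 dB over 10 dBV; at 1.5:1 that becomes 4 dB over, giving 14 dBV.
Stage 2: 29 dB above -15 dBV, reduced 8:1 to 3.625 dB above → -11.375 dBV.
Stage 3: -11.375 dBV is at or below the 10 dBV threshold — no compression; output -11.375 dBV.

-11.375 dBV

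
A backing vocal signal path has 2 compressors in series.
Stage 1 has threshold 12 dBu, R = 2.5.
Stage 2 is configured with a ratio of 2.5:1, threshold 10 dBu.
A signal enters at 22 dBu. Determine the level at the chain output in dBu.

12.4 dBu

Stage 1: 10 dB above 12 dBu, reduced 2.5:1 to 4 dB above → 16 dBu.
Stage 2: 16 dBu is 6 dB over 10 dBu; at 2.5:1 that becomes 2.4 dB over, giving 12.4 dBu.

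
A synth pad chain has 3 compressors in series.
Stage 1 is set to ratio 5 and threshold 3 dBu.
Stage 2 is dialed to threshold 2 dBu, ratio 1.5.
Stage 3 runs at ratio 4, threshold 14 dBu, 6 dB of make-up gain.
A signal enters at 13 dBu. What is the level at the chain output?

Stage 1: 13 dBu is 10 dB over 3 dBu; at 5:1 that becomes 2 dB over, giving 5 dBu.
Stage 2: 3 dB above 2 dBu, reduced 1.5:1 to 2 dB above → 4 dBu.
Stage 3: below threshold (4 ≤ 14); passes unchanged; make-up brings it to 10 dBu.

10 dBu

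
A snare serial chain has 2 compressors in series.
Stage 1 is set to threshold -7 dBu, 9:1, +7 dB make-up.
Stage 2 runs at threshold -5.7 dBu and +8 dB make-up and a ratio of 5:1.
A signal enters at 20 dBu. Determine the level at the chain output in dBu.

4.04 dBu

Stage 1: 20 dBu is 27 dB over -7 dBu; at 9:1 that becomes 3 dB over, giving -4 dBu; +7 dB make-up → 3 dBu.
Stage 2: 3 dBu is 8.7 dB over -5.7 dBu; at 5:1 that becomes 1.74 dB over, giving -3.96 dBu; +8 dB make-up → 4.04 dBu.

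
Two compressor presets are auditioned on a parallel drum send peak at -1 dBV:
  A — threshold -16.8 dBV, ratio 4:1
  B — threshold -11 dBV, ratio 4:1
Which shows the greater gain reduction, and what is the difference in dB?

A: overshoot 15.8 dB → output overshoot 3.95 dB → GR 11.85 dB.
B: overshoot 10 dB → output overshoot 2.5 dB → GR 7.5 dB.
A applies 4.35 dB more gain reduction.

A, by 4.35 dB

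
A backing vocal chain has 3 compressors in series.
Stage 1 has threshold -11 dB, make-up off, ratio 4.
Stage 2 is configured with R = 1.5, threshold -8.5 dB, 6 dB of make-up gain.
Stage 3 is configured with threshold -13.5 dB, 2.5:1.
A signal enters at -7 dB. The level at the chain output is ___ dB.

Stage 1: overshoot 4 dB → 4/4 = 1 dB → -10 dB.
Stage 2: -10 dB ≤ -8.5 dB, so stage 2 doesn't engage; make-up brings it to -4 dB.
Stage 3: 9.5 dB above -13.5 dB, reduced 2.5:1 to 3.8 dB above → -9.7 dB.

-9.7 dB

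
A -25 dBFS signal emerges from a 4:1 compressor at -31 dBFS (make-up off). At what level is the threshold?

Gain reduction = -25 − (-31) = 6 dB; output overshoot = GR / (R − 1) = 6 / 3 = 2 dB.
Threshold = output − output overshoot = -31 − 2 = -33 dBFS.

-33 dBFS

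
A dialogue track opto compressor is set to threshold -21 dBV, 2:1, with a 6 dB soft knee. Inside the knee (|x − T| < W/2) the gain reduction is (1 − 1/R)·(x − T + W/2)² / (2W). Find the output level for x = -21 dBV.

x − T + W/2 = -21 − (-21) + 3 = 3.
GR = (1 − 1/2) × 3² / 12 = 0.5 × 9 / 12 = 0.375 dB.
Output = -21 − 0.375 = -21.375 dBV.

-21.375 dBV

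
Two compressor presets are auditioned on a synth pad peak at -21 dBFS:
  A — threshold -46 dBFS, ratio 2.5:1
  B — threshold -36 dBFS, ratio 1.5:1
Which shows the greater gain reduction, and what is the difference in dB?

A: 25 dB over, compressed to 10 dB over, so 15 dB of GR.
B: 15 dB over, compressed to 10 dB over, so 5 dB of GR.
Difference: 10 dB in favour of A.

A, by 10 dB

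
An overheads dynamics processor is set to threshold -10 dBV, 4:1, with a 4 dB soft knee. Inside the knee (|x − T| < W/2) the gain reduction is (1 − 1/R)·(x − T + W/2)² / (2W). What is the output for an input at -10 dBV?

x − T + W/2 = -10 − (-10) + 2 = 2.
GR = (1 − 1/4) × 2² / 8 = 0.75 × 4 / 8 = 0.375 dB.
Output = -10 − 0.375 = -10.375 dBV.

-10.375 dBV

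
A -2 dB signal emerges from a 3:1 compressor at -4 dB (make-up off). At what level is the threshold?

-5 dB

Input is 3 dB above T (since output overshoot × R = input overshoot: (-4 − T)·3 = -2 − T gives T = -5 dB).
Check: -5 + (-2 − (-5))/3 = -5 + 1 = -4 dB. ✓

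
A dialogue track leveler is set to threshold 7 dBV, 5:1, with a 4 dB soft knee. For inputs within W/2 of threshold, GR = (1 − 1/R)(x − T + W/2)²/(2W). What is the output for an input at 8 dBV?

x − T + W/2 = 8 − 7 + 2 = 3.
GR = (1 − 1/5) × 3² / 8 = 0.8 × 9 / 8 = 0.9 dB.
Output = 8 − 0.9 = 7.1 dBV.

7.1 dBV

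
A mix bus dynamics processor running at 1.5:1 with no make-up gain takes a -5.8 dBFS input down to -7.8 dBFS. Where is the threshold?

-11.8 dBFS

Input is 6 dB above T (since output overshoot × R = input overshoot: (-7.8 − T)·1.5 = -5.8 − T gives T = -11.8 dBFS).
Check: -11.8 + (-5.8 − (-11.8))/1.5 = -11.8 + 4 = -7.8 dBFS. ✓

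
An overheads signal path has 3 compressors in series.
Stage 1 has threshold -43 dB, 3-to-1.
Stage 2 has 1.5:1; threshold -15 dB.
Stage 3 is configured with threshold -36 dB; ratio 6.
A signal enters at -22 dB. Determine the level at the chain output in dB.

Stage 1: 21 dB above -43 dB, reduced 3:1 to 7 dB above → -36 dB.
Stage 2: -36 dB is at or below the -15 dB threshold — no compression; output -36 dB.
Stage 3: -36 dB is at or below the -36 dB threshold — no compression; output -36 dB.

-36 dB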